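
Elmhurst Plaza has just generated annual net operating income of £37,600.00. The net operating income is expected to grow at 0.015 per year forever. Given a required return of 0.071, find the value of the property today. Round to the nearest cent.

£681500.00

D₁ = D₀ × (1 + g) = £37,600.00 × 1.015 = £38,164.0000
Growing perpetuity: P = D₁ / (r − g) = £38,164.0000 / (0.071 − 0.015) = £681,500.00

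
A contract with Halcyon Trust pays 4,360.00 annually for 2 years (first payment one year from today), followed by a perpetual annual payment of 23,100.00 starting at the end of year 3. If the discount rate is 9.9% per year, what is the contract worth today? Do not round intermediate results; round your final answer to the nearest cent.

200765.67

PV of 2-year annuity: 4,360.00 × [1 − (1+0.099)^−2] / 0.099 = 7577.10914
Perpetuity value at year 2: 23,100.00 / 0.099 = 233333.33333
PV of perpetuity: 233333.33333 / (1+0.099)^2 = 193188.55783
Total PV = 7577.10914 + 193188.55783 = 200765.66697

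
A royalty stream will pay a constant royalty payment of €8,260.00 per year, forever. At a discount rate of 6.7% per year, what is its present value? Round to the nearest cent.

Level perpetuity: PV = C / r = €8,260.00 / 0.067 = €123,283.58

€123283.58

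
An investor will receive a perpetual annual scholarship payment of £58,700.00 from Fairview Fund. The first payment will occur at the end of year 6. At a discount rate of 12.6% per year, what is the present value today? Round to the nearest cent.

£257380.48

Value at end of year 5: C / r = £58,700.00 / 0.126 = £465,873.0159
Discount to today: PV = £465,873.0159 / (1 + 0.126)^5 = £465,873.0159 / 1.810056 = £257,380.48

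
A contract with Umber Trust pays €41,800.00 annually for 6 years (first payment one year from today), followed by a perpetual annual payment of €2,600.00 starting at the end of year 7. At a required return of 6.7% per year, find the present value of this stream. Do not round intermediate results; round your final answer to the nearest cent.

€227397.44

PV of 6-year annuity: €41,800.00 × [1 − (1+0.067)^−6] / 0.067 = 201100.08291
Perpetuity value at year 6: €2,600.00 / 0.067 = 38805.97015
PV of perpetuity: 38805.97015 / (1+0.067)^6 = 26297.35255
Total PV = 201100.08291 + 26297.35255 = 227397.43546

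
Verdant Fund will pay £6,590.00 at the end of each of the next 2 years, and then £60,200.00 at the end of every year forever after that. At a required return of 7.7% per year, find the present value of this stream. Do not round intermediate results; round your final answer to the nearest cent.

£685822.68

PV of 2-year annuity: £6,590.00 × [1 − (1+0.077)^−2] / 0.077 = 11800.23088
Perpetuity value at year 2: £60,200.00 / 0.077 = 781818.18182
PV of perpetuity: 781818.18182 / (1+0.077)^2 = 674022.44604
Total PV = 11800.23088 + 674022.44604 = 685822.67692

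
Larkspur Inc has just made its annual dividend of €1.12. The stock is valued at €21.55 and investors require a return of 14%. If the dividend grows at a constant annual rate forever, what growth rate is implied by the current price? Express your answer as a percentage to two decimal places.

P = D₀(1+g)/(r−g) ⇒ P(r−g) = D₀(1+g) ⇒ g(P+D₀) = P·r − D₀
g = (P·r − D₀)/(P + D₀) = (€21.55×0.14 − €1.12) / (€21.55 + €1.12) = 0.083679

8.37%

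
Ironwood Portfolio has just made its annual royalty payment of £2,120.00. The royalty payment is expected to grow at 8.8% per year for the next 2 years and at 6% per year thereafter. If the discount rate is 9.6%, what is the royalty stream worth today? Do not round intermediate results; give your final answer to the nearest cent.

D_1 = 2306.56000
D_2 = 2509.53728
Terminal value at year 2: TV = D_2×(1+g_2)/(r−g_2) = 2660.10952/0.036 = 73891.93102
P_0 = D_1/(1+r)^1 + D_2/(1+r)^2 + TV/(1+r)^2
    = 2104.52555 + 2089.16405 + 61514.27472 = 65707.96431

£65707.96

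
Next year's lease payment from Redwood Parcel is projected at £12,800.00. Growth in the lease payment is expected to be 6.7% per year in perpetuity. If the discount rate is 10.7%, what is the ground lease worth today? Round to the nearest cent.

Growing perpetuity: P = D₁ / (r − g) = £12,800.0000 / (0.107 − 0.067) = £320,000.00

£320000.00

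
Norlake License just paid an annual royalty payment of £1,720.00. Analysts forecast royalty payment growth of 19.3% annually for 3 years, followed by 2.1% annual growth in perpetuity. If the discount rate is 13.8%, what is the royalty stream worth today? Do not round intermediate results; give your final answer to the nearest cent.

D_1 = 2051.96000
D_2 = 2447.98828
D_3 = 2920.45002
Terminal value at year 3: TV = D_3×(1+g_2)/(r−g_2) = 2981.77947/0.117 = 25485.29460
P_0 = D_1/(1+r)^1 + D_2/(1+r)^2 + D_3/(1+r)^3 + TV/(1+r)^3
    = 1803.12830 + 1890.27421 + 1981.63193 + 17292.70258 = 22967.73702

£22967.74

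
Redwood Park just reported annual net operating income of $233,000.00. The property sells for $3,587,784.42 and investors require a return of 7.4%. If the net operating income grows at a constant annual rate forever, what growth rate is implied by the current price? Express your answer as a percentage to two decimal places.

0.85%

P = D₀(1+g)/(r−g) ⇒ P(r−g) = D₀(1+g) ⇒ g(P+D₀) = P·r − D₀
g = (P·r − D₀)/(P + D₀) = ($3,587,784.42×0.074 − $233,000.00) / ($3,587,784.42 + $233,000.00) = 0.008505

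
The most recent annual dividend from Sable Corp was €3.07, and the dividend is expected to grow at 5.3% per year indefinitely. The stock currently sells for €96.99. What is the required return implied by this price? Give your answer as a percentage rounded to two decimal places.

8.63%

D₁ = €3.07 × 1.053 = €3.2327
P = D₁/(r − g) ⇒ r = D₁/P + g = €3.2327/€96.99 + 0.053 = 0.033330 + 0.053 = 0.086330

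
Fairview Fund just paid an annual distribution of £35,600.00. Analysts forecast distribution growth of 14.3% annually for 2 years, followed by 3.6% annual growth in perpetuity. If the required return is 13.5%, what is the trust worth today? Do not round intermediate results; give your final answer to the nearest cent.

D_1 = 40690.80000
D_2 = 46509.58440
Terminal value at year 2: TV = D_2×(1+g_2)/(r−g_2) = 48183.92944/0.099 = 486706.35796
P_0 = D_1/(1+r)^1 + D_2/(1+r)^2 + TV/(1+r)^2
    = 35850.92511 + 36103.61886 + 377811.60742 = 449766.15138

£449766.15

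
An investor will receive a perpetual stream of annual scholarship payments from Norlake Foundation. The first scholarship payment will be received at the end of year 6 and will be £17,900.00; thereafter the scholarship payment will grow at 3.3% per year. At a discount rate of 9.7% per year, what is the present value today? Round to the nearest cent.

Value at end of year 5: C₁ / (r − g) = £17,900.00 / (0.097 − 0.033) = £279,687.5000
Discount to today: PV = £279,687.5000 / (1 + 0.097)^5 = £279,687.5000 / 1.588668 = £176,051.58

£176051.58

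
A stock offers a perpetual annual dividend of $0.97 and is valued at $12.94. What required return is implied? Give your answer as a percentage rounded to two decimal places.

7.50%

P = C/r ⇒ r = C/P = $0.97/$12.94 = 0.074961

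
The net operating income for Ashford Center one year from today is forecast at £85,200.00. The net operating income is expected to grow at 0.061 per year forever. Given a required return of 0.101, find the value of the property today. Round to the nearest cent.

Growing perpetuity: P = D₁ / (r − g) = £85,200.0000 / (0.101 − 0.061) = £2,130,000.00

£2130000.00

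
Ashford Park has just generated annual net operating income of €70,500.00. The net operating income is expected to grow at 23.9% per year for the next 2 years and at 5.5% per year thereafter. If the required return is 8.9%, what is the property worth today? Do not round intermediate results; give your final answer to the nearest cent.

€3003184.61

D_1 = 87349.50000
D_2 = 108226.03050
Terminal value at year 2: TV = D_2×(1+g_2)/(r−g_2) = 114178.46218/0.034 = 3358190.06404
P_0 = D_1/(1+r)^1 + D_2/(1+r)^2 + TV/(1+r)^2
    = 80210.74380 + 91259.05562 + 2831714.81409 = 3003184.61351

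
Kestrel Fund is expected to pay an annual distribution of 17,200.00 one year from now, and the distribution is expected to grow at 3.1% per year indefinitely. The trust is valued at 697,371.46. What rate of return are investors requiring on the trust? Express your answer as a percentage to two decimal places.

P = D₁/(r − g) ⇒ r = D₁/P + g = 17,200.0000/697,371.46 + 0.031 = 0.024664 + 0.031 = 0.055664

5.57%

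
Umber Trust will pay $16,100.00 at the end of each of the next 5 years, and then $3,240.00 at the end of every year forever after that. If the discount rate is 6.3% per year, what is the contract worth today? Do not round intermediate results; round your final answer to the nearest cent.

PV of 5-year annuity: $16,100.00 × [1 − (1+0.063)^−5] / 0.063 = 67269.13298
Perpetuity value at year 5: $3,240.00 / 0.063 = 51428.57143
PV of perpetuity: 51428.57143 / (1+0.063)^5 = 37891.18069
Total PV = 67269.13298 + 37891.18069 = 105160.31367

$105160.31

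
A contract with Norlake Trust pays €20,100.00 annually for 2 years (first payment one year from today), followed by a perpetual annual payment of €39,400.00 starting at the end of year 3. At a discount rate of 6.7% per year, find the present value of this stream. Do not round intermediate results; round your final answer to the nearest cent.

€553019.31

PV of 2-year annuity: €20,100.00 × [1 − (1+0.067)^−2] / 0.067 = 36492.84271
Perpetuity value at year 2: €39,400.00 / 0.067 = 588059.70149
PV of perpetuity: 588059.70149 / (1+0.067)^2 = 516526.46753
Total PV = 36492.84271 + 516526.46753 = 553019.31024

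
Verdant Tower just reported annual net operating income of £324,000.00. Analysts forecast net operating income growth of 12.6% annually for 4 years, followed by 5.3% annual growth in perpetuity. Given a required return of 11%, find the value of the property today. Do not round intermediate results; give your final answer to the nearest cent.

£7681496.60

D_1 = 364824.00000
D_2 = 410791.82400
D_3 = 462551.59382
D_4 = 520833.09465
Terminal value at year 4: TV = D_4×(1+g_2)/(r−g_2) = 548437.24866/0.057 = 9621706.11688
P_0 = D_1/(1+r)^1 + D_2/(1+r)^2 + D_3/(1+r)^3 + D_4/(1+r)^4 + TV/(1+r)^4
    = 328670.27027 + 333407.85975 + 338213.73881 + 343088.89180 + 6338115.84331 = 7681496.60394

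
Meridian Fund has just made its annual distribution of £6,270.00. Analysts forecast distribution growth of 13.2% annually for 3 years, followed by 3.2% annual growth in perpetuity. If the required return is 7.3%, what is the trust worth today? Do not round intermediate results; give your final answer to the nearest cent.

£206267.42

D_1 = 7097.64000
D_2 = 8034.52848
D_3 = 9095.08624
Terminal value at year 3: TV = D_3×(1+g_2)/(r−g_2) = 9386.12900/0.041 = 228929.97559
P_0 = D_1/(1+r)^1 + D_2/(1+r)^2 + D_3/(1+r)^3 + TV/(1+r)^3
    = 6614.76235 + 6978.48181 + 7362.20075 + 185311.97986 = 206267.42477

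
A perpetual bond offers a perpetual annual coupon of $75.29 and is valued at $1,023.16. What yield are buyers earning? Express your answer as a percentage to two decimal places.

7.36%

P = C/r ⇒ r = C/P = $75.29/$1,023.16 = 0.073586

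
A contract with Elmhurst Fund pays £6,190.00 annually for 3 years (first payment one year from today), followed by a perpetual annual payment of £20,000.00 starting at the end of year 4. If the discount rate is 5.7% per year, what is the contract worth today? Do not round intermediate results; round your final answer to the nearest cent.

£313757.04

PV of 3-year annuity: £6,190.00 × [1 − (1+0.057)^−3] / 0.057 = 16638.21295
Perpetuity value at year 3: £20,000.00 / 0.057 = 350877.19298
PV of perpetuity: 350877.19298 / (1+0.057)^3 = 297118.83126
Total PV = 16638.21295 + 297118.83126 = 313757.04421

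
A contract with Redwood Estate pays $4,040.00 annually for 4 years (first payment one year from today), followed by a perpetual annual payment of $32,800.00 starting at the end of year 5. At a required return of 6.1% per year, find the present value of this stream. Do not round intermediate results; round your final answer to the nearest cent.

$438276.25

PV of 4-year annuity: $4,040.00 × [1 − (1+0.061)^−4] / 0.061 = 13967.03059
Perpetuity value at year 4: $32,800.00 / 0.061 = 537704.91803
PV of perpetuity: 537704.91803 / (1+0.061)^4 = 424309.22415
Total PV = 13967.03059 + 424309.22415 = 438276.25474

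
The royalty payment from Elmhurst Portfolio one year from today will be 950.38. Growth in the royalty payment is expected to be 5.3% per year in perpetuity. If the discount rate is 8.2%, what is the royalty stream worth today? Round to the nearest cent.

Growing perpetuity: P = D₁ / (r − g) = 950.3800 / (0.082 − 0.053) = 32,771.72

32771.72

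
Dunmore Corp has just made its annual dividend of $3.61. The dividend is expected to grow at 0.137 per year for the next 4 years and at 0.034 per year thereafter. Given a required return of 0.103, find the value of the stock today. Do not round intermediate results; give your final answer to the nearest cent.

$76.67

D_1 = 4.10457
D_2 = 4.66690
D_3 = 5.30626
D_4 = 6.03322
Terminal value at year 4: TV = D_4×(1+g_2)/(r−g_2) = 6.23835/0.069 = 90.41084
P_0 = D_1/(1+r)^1 + D_2/(1+r)^2 + D_3/(1+r)^3 + D_4/(1+r)^4 + TV/(1+r)^4
    = 3.72128 + 3.83599 + 3.95423 + 4.07612 + 61.08273 = 76.67035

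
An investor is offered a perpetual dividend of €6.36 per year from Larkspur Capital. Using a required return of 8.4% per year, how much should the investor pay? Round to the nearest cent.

€75.71

Level perpetuity: PV = C / r = €6.36 / 0.084 = €75.71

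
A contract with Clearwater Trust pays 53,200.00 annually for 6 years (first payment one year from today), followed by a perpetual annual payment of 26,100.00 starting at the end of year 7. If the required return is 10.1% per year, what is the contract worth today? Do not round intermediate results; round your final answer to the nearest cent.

PV of 6-year annuity: 53,200.00 × [1 − (1+0.101)^−6] / 0.101 = 231022.44625
Perpetuity value at year 6: 26,100.00 / 0.101 = 258415.84158
PV of perpetuity: 258415.84158 / (1+0.101)^6 = 145075.88205
Total PV = 231022.44625 + 145075.88205 = 376098.32830

376098.33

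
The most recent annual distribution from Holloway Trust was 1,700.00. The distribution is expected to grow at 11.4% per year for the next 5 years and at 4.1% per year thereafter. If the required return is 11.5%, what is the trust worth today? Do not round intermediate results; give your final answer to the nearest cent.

32284.97

D_1 = 1893.80000
D_2 = 2109.69320
D_3 = 2350.19822
D_4 = 2618.12082
D_5 = 2916.58660
Terminal value at year 5: TV = D_5×(1+g_2)/(r−g_2) = 3036.16665/0.074 = 41029.27901
P_0 = D_1/(1+r)^1 + D_2/(1+r)^2 + D_3/(1+r)^3 + D_4/(1+r)^4 + D_5/(1+r)^5 + TV/(1+r)^5
    = 1698.47534 + 1696.95204 + 1695.43011 + 1693.90954 + 1692.39034 + 23807.81551 = 32284.97288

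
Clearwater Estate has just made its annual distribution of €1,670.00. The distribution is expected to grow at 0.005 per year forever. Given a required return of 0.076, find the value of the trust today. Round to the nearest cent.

€23638.73

D₁ = D₀ × (1 + g) = €1,670.00 × 1.005 = €1,678.3500
Growing perpetuity: P = D₁ / (r − g) = €1,678.3500 / (0.076 − 0.005) = €23,638.73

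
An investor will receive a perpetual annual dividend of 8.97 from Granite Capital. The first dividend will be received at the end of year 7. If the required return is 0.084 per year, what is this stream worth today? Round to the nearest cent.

Value at end of year 6: C / r = 8.97 / 0.084 = 106.7857
Discount to today: PV = 106.7857 / (1 + 0.084)^6 = 106.7857 / 1.622466 = 65.82

65.82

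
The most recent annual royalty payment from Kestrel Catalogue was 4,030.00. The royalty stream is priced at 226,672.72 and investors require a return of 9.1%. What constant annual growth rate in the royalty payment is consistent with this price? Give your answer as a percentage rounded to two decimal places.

7.19%

P = D₀(1+g)/(r−g) ⇒ P(r−g) = D₀(1+g) ⇒ g(P+D₀) = P·r − D₀
g = (P·r − D₀)/(P + D₀) = (226,672.72×0.091 − 4,030.00) / (226,672.72 + 4,030.00) = 0.071942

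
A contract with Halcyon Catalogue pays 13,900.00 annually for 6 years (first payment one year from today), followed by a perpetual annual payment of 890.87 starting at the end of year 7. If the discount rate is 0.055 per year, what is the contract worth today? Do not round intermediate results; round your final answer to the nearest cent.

81185.14

PV of 6-year annuity: 13,900.00 × [1 − (1+0.055)^−6] / 0.055 = 69437.87129
Perpetuity value at year 6: 890.87 / 0.055 = 16197.63636
PV of perpetuity: 16197.63636 / (1+0.055)^6 = 11747.26828
Total PV = 69437.87129 + 11747.26828 = 81185.13957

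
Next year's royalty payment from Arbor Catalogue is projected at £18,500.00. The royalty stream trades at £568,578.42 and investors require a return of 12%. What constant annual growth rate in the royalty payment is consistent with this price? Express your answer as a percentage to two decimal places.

P = D₁/(r−g) ⇒ g = r − D₁/P = 0.12 − £18,500.00/£568,578.42 = 0.087463

8.75%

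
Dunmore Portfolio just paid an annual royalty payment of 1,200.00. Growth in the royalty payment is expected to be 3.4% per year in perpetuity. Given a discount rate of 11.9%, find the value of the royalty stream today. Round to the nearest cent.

14597.65

D₁ = D₀ × (1 + g) = 1,200.00 × 1.034 = 1,240.8000
Growing perpetuity: P = D₁ / (r − g) = 1,240.8000 / (0.119 − 0.034) = 14,597.65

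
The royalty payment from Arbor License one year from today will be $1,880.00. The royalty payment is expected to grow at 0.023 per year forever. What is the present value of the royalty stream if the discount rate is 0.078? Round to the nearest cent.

$34181.82

Growing perpetuity: P = D₁ / (r − g) = $1,880.0000 / (0.078 − 0.023) = $34,181.82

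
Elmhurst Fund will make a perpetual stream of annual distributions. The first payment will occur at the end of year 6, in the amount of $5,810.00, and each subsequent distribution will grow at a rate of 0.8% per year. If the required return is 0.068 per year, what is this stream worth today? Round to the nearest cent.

Value at end of year 5: C₁ / (r − g) = $5,810.00 / (0.068 − 0.008) = $96,833.3333
Discount to today: PV = $96,833.3333 / (1 + 0.068)^5 = $96,833.3333 / 1.389493 = $69,689.70

$69689.70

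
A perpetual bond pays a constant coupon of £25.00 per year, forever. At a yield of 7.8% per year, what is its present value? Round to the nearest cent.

£320.51

Level perpetuity: PV = C / r = £25.00 / 0.078 = £320.51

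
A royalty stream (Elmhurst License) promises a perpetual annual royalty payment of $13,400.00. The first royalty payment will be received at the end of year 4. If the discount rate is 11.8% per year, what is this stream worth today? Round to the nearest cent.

$81263.85

Value at end of year 3: C / r = $13,400.00 / 0.118 = $113,559.3220
Discount to today: PV = $113,559.3220 / (1 + 0.118)^3 = $113,559.3220 / 1.397415 = $81,263.85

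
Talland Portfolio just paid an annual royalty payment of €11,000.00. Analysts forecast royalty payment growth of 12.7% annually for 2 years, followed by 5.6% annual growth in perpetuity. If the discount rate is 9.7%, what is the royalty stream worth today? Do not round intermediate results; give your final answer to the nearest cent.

€321935.57

D_1 = 12397.00000
D_2 = 13971.41900
Terminal value at year 2: TV = D_2×(1+g_2)/(r−g_2) = 14753.81846/0.041 = 359849.23083
P_0 = D_1/(1+r)^1 + D_2/(1+r)^2 + TV/(1+r)^2
    = 11300.82042 + 11609.86747 + 299024.87918 = 321935.56707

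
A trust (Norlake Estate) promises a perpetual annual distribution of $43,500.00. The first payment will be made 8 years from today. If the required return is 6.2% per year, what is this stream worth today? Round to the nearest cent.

$460496.09

Value at end of year 7: C / r = $43,500.00 / 0.062 = $701,612.9032
Discount to today: PV = $701,612.9032 / (1 + 0.062)^7 = $701,612.9032 / 1.523602 = $460,496.09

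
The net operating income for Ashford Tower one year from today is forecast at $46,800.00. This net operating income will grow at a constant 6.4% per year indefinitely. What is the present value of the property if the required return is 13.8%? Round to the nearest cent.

Growing perpetuity: P = D₁ / (r − g) = $46,800.0000 / (0.138 − 0.064) = $632,432.43

$632432.43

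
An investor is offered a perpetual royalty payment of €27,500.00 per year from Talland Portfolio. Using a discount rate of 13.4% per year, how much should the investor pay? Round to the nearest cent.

Level perpetuity: PV = C / r = €27,500.00 / 0.134 = €205,223.88

€205223.88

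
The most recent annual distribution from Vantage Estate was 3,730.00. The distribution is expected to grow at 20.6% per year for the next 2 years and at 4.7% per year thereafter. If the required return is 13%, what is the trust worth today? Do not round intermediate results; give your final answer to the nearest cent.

61823.35

D_1 = 4498.38000
D_2 = 5425.04628
Terminal value at year 2: TV = D_2×(1+g_2)/(r−g_2) = 5680.02346/0.083 = 68434.01753
P_0 = D_1/(1+r)^1 + D_2/(1+r)^2 + TV/(1+r)^2
    = 3980.86726 + 4248.60700 + 53593.87386 = 61823.34812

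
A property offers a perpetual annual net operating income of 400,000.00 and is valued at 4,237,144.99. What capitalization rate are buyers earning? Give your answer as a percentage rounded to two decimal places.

9.44%

P = C/r ⇒ r = C/P = 400,000.00/4,237,144.99 = 0.094403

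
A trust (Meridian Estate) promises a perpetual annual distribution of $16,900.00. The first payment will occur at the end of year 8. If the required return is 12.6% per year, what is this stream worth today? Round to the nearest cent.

$58445.01

Value at end of year 7: C / r = $16,900.00 / 0.126 = $134,126.9841
Discount to today: PV = $134,126.9841 / (1 + 0.126)^7 = $134,126.9841 / 2.294926 = $58,445.01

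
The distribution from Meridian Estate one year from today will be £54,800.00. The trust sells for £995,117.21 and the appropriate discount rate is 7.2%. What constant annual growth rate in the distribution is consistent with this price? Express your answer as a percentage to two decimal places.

1.69%

P = D₁/(r−g) ⇒ g = r − D₁/P = 0.072 − £54,800.00/£995,117.21 = 0.016931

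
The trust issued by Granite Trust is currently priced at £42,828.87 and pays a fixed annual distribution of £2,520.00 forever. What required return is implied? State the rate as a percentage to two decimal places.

5.88%

P = C/r ⇒ r = C/P = £2,520.00/£42,828.87 = 0.058839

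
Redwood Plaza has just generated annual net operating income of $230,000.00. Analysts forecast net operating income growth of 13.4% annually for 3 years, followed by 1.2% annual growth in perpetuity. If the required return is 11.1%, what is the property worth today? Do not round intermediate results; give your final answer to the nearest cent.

D_1 = 260820.00000
D_2 = 295769.88000
D_3 = 335403.04392
Terminal value at year 3: TV = D_3×(1+g_2)/(r−g_2) = 339427.88045/0.099 = 3428564.44896
P_0 = D_1/(1+r)^1 + D_2/(1+r)^2 + D_3/(1+r)^3 + TV/(1+r)^3
    = 234761.47615 + 239621.52471 + 244582.18634 + 2500173.46033 = 3219138.64752

$3219138.65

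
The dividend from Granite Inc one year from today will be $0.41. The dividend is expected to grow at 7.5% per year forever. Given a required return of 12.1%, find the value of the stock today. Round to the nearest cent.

$8.91

Growing perpetuity: P = D₁ / (r − g) = $0.4100 / (0.121 − 0.075) = $8.91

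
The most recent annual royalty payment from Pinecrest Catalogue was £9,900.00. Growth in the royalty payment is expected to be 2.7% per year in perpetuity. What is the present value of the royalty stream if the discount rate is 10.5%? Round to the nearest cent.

D₁ = D₀ × (1 + g) = £9,900.00 × 1.027 = £10,167.3000
Growing perpetuity: P = D₁ / (r − g) = £10,167.3000 / (0.105 − 0.027) = £130,350.00

£130350.00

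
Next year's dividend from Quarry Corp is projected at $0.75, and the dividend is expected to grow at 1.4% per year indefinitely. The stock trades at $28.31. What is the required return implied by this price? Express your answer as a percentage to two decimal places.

4.05%

P = D₁/(r − g) ⇒ r = D₁/P + g = $0.7500/$28.31 + 0.014 = 0.026492 + 0.014 = 0.040492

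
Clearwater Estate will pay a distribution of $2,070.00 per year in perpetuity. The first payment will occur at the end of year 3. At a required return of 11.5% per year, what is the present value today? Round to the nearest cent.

$14478.47

Value at end of year 2: C / r = $2,070.00 / 0.115 = $18,000.0000
Discount to today: PV = $18,000.0000 / (1 + 0.115)^2 = $18,000.0000 / 1.243225 = $14,478.47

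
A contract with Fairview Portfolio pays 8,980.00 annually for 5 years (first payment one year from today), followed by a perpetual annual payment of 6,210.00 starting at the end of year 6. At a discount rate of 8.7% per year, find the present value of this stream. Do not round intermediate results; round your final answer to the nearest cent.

82238.04

PV of 5-year annuity: 8,980.00 × [1 − (1+0.087)^−5] / 0.087 = 35202.66081
Perpetuity value at year 5: 6,210.00 / 0.087 = 71379.31034
PV of perpetuity: 71379.31034 / (1+0.087)^5 = 47035.37676
Total PV = 35202.66081 + 47035.37676 = 82238.03756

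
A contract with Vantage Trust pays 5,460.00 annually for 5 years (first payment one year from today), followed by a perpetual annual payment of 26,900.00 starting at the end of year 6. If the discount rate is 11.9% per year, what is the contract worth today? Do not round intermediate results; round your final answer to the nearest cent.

148572.17

PV of 5-year annuity: 5,460.00 × [1 − (1+0.119)^−5] / 0.119 = 19730.93457
Perpetuity value at year 5: 26,900.00 / 0.119 = 226050.42017
PV of perpetuity: 226050.42017 / (1+0.119)^5 = 128841.23705
Total PV = 19730.93457 + 128841.23705 = 148572.17161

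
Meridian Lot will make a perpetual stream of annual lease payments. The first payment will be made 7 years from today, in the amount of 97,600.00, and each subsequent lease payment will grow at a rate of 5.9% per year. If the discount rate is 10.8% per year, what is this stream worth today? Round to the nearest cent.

Value at end of year 6: C₁ / (r − g) = 97,600.00 / (0.108 − 0.059) = 1,991,836.7347
Discount to today: PV = 1,991,836.7347 / (1 + 0.108)^6 = 1,991,836.7347 / 1.850285 = 1,076,502.83

1076502.83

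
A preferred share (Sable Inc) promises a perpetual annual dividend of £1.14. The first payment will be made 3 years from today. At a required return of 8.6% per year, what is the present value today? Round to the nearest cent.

£11.24

Value at end of year 2: C / r = £1.14 / 0.086 = £13.2558
Discount to today: PV = £13.2558 / (1 + 0.086)^2 = £13.2558 / 1.179396 = £11.24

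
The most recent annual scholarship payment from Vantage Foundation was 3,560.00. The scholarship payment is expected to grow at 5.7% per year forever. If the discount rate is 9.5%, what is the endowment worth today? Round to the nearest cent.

99024.21

D₁ = D₀ × (1 + g) = 3,560.00 × 1.057 = 3,762.9200
Growing perpetuity: P = D₁ / (r − g) = 3,762.9200 / (0.095 − 0.057) = 99,024.21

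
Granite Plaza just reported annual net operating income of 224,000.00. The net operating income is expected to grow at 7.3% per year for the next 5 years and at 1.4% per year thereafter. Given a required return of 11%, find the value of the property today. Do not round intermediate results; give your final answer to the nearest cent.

3009948.75

D_1 = 240352.00000
D_2 = 257897.69600
D_3 = 276724.22781
D_4 = 296925.09644
D_5 = 318600.62848
Terminal value at year 5: TV = D_5×(1+g_2)/(r−g_2) = 323061.03728/0.096 = 3365219.13830
P_0 = D_1/(1+r)^1 + D_2/(1+r)^2 + D_3/(1+r)^3 + D_4/(1+r)^4 + D_5/(1+r)^5 + TV/(1+r)^5
    = 216533.33333 + 209315.55556 + 202338.37037 + 195593.75802 + 189073.96609 + 1997093.76683 = 3009948.75021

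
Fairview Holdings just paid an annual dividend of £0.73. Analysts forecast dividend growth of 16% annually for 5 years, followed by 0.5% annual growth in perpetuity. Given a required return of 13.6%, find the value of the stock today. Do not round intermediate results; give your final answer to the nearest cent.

D_1 = 0.84680
D_2 = 0.98229
D_3 = 1.13945
D_4 = 1.32177
D_5 = 1.53325
Terminal value at year 5: TV = D_5×(1+g_2)/(r−g_2) = 1.54092/0.131 = 11.76271
P_0 = D_1/(1+r)^1 + D_2/(1+r)^2 + D_3/(1+r)^3 + D_4/(1+r)^4 + D_5/(1+r)^5 + TV/(1+r)^5
    = 0.74542 + 0.76117 + 0.77725 + 0.79367 + 0.81044 + 6.21750 = 10.10546

£10.11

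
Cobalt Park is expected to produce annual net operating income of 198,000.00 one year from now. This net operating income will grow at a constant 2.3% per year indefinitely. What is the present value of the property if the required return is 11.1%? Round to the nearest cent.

2250000.00

Growing perpetuity: P = D₁ / (r − g) = 198,000.0000 / (0.111 − 0.023) = 2,250,000.00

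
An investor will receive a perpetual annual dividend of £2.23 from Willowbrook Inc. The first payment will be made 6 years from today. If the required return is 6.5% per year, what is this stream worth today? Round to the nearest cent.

£25.04

Value at end of year 5: C / r = £2.23 / 0.065 = £34.3077
Discount to today: PV = £34.3077 / (1 + 0.065)^5 = £34.3077 / 1.370087 = £25.04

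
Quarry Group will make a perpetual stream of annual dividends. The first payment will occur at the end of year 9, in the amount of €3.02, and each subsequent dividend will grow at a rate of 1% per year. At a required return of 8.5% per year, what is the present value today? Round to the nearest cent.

Value at end of year 8: C₁ / (r − g) = €3.02 / (0.085 − 0.01) = €40.2667
Discount to today: PV = €40.2667 / (1 + 0.085)^8 = €40.2667 / 1.920604 = €20.97

€20.97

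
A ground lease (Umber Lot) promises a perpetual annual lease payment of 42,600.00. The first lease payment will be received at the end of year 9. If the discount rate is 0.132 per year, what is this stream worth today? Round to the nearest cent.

119691.76

Value at end of year 8: C / r = 42,600.00 / 0.132 = 322,727.2727
Discount to today: PV = 322,727.2727 / (1 + 0.132)^8 = 322,727.2727 / 2.696320 = 119,691.76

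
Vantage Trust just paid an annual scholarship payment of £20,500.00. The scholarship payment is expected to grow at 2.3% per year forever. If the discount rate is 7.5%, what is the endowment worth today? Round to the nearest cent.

£403298.08

D₁ = D₀ × (1 + g) = £20,500.00 × 1.023 = £20,971.5000
Growing perpetuity: P = D₁ / (r − g) = £20,971.5000 / (0.075 − 0.023) = £403,298.08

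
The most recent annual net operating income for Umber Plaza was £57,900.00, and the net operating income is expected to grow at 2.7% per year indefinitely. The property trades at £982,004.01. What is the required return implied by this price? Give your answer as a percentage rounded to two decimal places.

8.76%

D₁ = £57,900.00 × 1.027 = £59,463.3000
P = D₁/(r − g) ⇒ r = D₁/P + g = £59,463.3000/£982,004.01 + 0.027 = 0.060553 + 0.027 = 0.087553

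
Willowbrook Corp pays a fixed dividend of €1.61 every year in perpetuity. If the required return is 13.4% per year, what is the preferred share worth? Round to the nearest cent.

Level perpetuity: PV = C / r = €1.61 / 0.134 = €12.01

€12.01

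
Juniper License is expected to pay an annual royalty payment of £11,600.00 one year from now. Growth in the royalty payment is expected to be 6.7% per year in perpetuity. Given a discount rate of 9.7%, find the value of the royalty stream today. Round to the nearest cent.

Growing perpetuity: P = D₁ / (r − g) = £11,600.0000 / (0.097 − 0.067) = £386,666.67

£386666.67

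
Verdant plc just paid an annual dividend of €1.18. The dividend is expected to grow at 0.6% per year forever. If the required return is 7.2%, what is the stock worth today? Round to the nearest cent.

€17.99

D₁ = D₀ × (1 + g) = €1.18 × 1.006 = €1.1871
Growing perpetuity: P = D₁ / (r − g) = €1.1871 / (0.072 − 0.006) = €17.99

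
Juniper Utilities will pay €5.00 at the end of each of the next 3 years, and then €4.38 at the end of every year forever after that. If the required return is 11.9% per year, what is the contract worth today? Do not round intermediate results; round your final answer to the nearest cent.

€38.30

PV of 3-year annuity: €5.00 × [1 − (1+0.119)^−3] / 0.119 = 12.02982
Perpetuity value at year 3: €4.38 / 0.119 = 36.80672
PV of perpetuity: 36.80672 / (1+0.119)^3 = 26.26860
Total PV = 12.02982 + 26.26860 = 38.29842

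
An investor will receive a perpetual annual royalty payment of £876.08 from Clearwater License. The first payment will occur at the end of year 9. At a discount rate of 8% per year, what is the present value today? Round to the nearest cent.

Value at end of year 8: C / r = £876.08 / 0.08 = £10,951.0000
Discount to today: PV = £10,951.0000 / (1 + 0.08)^8 = £10,951.0000 / 1.850930 = £5,916.48

£5916.48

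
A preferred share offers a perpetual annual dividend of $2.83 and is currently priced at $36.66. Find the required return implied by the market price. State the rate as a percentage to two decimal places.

P = C/r ⇒ r = C/P = $2.83/$36.66 = 0.077196

7.72%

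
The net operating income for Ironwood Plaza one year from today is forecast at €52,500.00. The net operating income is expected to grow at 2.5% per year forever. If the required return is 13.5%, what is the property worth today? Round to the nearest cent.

€477272.73

Growing perpetuity: P = D₁ / (r − g) = €52,500.0000 / (0.135 − 0.025) = €477,272.73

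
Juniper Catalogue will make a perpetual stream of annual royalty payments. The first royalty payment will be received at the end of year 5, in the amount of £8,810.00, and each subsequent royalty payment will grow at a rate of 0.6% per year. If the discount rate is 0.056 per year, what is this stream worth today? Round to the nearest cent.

Value at end of year 4: C₁ / (r − g) = £8,810.00 / (0.056 − 0.006) = £176,200.0000
Discount to today: PV = £176,200.0000 / (1 + 0.056)^4 = £176,200.0000 / 1.243528 = £141,693.60

£141693.60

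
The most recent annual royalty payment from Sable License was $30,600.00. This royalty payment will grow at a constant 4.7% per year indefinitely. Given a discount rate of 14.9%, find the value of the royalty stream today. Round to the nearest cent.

$314100.00

D₁ = D₀ × (1 + g) = $30,600.00 × 1.047 = $32,038.2000
Growing perpetuity: P = D₁ / (r − g) = $32,038.2000 / (0.149 − 0.047) = $314,100.00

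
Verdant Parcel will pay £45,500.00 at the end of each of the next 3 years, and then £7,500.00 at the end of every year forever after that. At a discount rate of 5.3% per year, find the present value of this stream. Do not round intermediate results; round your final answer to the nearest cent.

PV of 3-year annuity: £45,500.00 × [1 − (1+0.053)^−3] / 0.053 = 123214.52707
Perpetuity value at year 3: £7,500.00 / 0.053 = 141509.43396
PV of perpetuity: 141509.43396 / (1+0.053)^3 = 121199.34708
Total PV = 123214.52707 + 121199.34708 = 244413.87415

£244413.87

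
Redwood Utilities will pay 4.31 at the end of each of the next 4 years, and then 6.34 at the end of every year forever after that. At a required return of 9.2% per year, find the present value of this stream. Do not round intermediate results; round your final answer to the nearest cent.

62.37

PV of 4-year annuity: 4.31 × [1 − (1+0.092)^−4] / 0.092 = 13.90211
Perpetuity value at year 4: 6.34 / 0.092 = 68.91304
PV of perpetuity: 68.91304 / (1+0.092)^4 = 48.46306
Total PV = 13.90211 + 48.46306 = 62.36518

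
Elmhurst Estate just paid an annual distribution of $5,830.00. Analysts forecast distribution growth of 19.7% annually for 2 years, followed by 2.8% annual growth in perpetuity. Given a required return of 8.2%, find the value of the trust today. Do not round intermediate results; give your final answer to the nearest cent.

$149416.65

D_1 = 6978.51000
D_2 = 8353.27647
Terminal value at year 2: TV = D_2×(1+g_2)/(r−g_2) = 8587.16821/0.054 = 159021.63354
P_0 = D_1/(1+r)^1 + D_2/(1+r)^2 + TV/(1+r)^2
    = 6449.63956 + 7135.13729 + 135831.87288 = 149416.64972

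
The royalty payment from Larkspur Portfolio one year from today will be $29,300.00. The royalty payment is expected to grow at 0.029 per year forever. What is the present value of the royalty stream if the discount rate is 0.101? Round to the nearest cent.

$406944.44

Growing perpetuity: P = D₁ / (r − g) = $29,300.0000 / (0.101 − 0.029) = $406,944.44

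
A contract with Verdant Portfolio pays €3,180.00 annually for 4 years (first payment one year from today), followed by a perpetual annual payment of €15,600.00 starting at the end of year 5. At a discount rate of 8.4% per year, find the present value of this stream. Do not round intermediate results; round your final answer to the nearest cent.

PV of 4-year annuity: €3,180.00 × [1 − (1+0.084)^−4] / 0.084 = 10439.46275
Perpetuity value at year 4: €15,600.00 / 0.084 = 185714.28571
PV of perpetuity: 185714.28571 / (1+0.084)^4 = 134501.82696
Total PV = 10439.46275 + 134501.82696 = 144941.28971

€144941.29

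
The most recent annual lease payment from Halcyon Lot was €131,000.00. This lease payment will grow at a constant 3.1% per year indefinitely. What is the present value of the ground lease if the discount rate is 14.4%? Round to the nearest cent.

D₁ = D₀ × (1 + g) = €131,000.00 × 1.031 = €135,061.0000
Growing perpetuity: P = D₁ / (r − g) = €135,061.0000 / (0.144 − 0.031) = €1,195,230.09

€1195230.09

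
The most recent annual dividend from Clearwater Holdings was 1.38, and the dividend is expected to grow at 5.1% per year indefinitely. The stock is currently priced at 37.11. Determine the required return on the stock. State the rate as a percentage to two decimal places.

D₁ = 1.38 × 1.051 = 1.4504
P = D₁/(r − g) ⇒ r = D₁/P + g = 1.4504/37.11 + 0.051 = 0.039083 + 0.051 = 0.090083

9.01%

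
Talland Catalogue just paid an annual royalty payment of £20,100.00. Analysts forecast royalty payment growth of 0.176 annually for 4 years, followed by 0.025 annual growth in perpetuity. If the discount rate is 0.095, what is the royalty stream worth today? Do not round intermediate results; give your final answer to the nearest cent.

£487966.37

D_1 = 23637.60000
D_2 = 27797.81760
D_3 = 32690.23350
D_4 = 38443.71459
Terminal value at year 4: TV = D_4×(1+g_2)/(r−g_2) = 39404.80746/0.07 = 562925.82083
P_0 = D_1/(1+r)^1 + D_2/(1+r)^2 + D_3/(1+r)^3 + D_4/(1+r)^4 + TV/(1+r)^4
    = 21586.84932 + 23183.68474 + 24898.64225 + 26740.45962 + 391556.73011 = 487966.36603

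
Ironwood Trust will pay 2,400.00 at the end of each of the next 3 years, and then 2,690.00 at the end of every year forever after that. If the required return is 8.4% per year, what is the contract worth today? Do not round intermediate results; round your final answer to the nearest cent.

31281.81

PV of 3-year annuity: 2,400.00 × [1 − (1+0.084)^−3] / 0.084 = 6140.66235
Perpetuity value at year 3: 2,690.00 / 0.084 = 32023.80952
PV of perpetuity: 32023.80952 / (1+0.084)^3 = 25141.15047
Total PV = 6140.66235 + 25141.15047 = 31281.81282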